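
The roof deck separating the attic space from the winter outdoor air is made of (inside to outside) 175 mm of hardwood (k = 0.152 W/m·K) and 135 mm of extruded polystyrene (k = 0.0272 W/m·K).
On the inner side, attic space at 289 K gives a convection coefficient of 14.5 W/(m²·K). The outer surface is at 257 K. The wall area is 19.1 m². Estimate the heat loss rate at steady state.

Q ≈ 98.8 W

Model the wall as resistances in series:
R_inner film = 1/(h_i·A) = 1/(14.5×19.1) = 0.003611 K/W
R_hardwood = L/(kA) = 0.175/(0.152×19.1) = 0.06028 K/W
R_extruded polystyrene = L/(kA) = 0.135/(0.0272×19.1) = 0.2599 K/W
R_total = 0.3237 K/W
Q = ΔT / R_total = 32 / 0.3237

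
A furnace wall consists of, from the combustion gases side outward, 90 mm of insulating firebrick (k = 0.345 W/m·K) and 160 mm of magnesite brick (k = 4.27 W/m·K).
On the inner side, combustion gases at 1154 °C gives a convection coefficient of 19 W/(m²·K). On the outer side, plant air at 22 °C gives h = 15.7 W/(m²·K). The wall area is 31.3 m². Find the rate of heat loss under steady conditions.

Q ≈ 85400 W

Using the resistance-network approach (series):
R_inner film = 1/(h_i·A) = 1/(19×31.3) = 0.001682 K/W
R_insulating firebrick = L/(kA) = 0.09/(0.345×31.3) = 0.008334 K/W
R_magnesite brick = L/(kA) = 0.16/(4.27×31.3) = 0.001197 K/W
R_outer film = 1/(h_o·A) = 1/(15.7×31.3) = 0.002035 K/W
R_total = 0.01325 K/W
Q = ΔT / R_total = 1132 / 0.01325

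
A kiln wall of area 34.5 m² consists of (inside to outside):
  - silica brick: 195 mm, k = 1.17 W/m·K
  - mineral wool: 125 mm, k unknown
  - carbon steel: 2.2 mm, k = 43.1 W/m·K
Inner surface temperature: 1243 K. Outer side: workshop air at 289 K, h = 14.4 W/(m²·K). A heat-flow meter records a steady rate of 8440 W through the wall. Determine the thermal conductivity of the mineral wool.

Using the resistance-network approach (series):
R_silica brick = L/(kA) = 0.195/(1.17×34.5) = 0.004831 K/W
R_carbon steel = L/(kA) = 0.0022/(43.1×34.5) = 1.48×10^-6 K/W
R_outer film = 1/(h_o·A) = 1/(14.4×34.5) = 0.002013 K/W
Sum of known resistances R_other = 0.006845 K/W
Total R = ΔT/Q = 954/8440 = 0.113 K/W
R_mineral wool = R_total − R_other = 0.1062 K/W
k = L/(R·A) = 0.125/(0.1062×34.5)

k ≈ 0.0341 W/(m·K)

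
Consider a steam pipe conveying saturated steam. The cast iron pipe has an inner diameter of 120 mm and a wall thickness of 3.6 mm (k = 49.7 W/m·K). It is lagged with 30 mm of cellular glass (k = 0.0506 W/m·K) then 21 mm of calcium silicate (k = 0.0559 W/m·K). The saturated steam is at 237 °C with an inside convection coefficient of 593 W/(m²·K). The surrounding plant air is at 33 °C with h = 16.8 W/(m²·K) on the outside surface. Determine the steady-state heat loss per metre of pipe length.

q′ ≈ 109 W/m

Radial resistances (cylindrical: R_cond = ln(r_o/r_i)/(2πkL), R_conv = 1/(h·2πrL)):
R_inner film = 1/(h_i·2πr₁L) = 1/(593×2π×0.06×1) = 0.004473 K/W
R_cast iron pipe wall = ln(63.6/60)/(2π×49.7×1) = 1.866×10^-4 K/W
R_cellular glass = ln(93.6/63.6)/(2π×0.0506×1) = 1.215 K/W
R_calcium silicate = ln(114.6/93.6)/(2π×0.0559×1) = 0.5763 K/W
R_outer film = 1/(h_o·2πr_oL) = 1/(16.8×2π×0.1146×1) = 0.08267 K/W
R_total = 1.879 K/W
Q = ΔT/R_total = 204/1.879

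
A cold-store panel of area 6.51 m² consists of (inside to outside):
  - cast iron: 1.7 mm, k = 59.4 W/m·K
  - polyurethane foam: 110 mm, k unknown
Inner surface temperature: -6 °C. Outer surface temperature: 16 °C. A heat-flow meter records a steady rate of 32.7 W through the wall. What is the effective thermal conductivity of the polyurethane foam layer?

k ≈ 0.0251 W/(m·K)

Series thermal resistances:
R_cast iron = L/(kA) = 0.0017/(59.4×6.51) = 4.396×10^-6 K/W
Sum of known resistances R_other = 4.396×10^-6 K/W
Total R = ΔT/Q = 22/32.7 = 0.6728 K/W
R_polyurethane foam = R_total − R_other = 0.6728 K/W
k = L/(R·A) = 0.11/(0.6728×6.51)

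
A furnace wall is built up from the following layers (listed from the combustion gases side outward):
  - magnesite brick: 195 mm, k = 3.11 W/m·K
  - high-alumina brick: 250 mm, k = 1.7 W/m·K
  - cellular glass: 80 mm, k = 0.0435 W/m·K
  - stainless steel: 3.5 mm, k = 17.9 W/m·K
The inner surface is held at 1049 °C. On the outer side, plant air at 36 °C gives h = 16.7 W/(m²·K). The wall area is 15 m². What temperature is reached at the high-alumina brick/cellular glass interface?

T ≈ 948 °C

Series thermal resistances:
R_magnesite brick = L/(kA) = 0.195/(3.11×15) = 0.00418 K/W
R_high-alumina brick = L/(kA) = 0.25/(1.7×15) = 0.009804 K/W
R_cellular glass = L/(kA) = 0.08/(0.0435×15) = 0.1226 K/W
R_stainless steel = L/(kA) = 0.0035/(17.9×15) = 1.304×10^-5 K/W
R_outer film = 1/(h_o·A) = 1/(16.7×15) = 0.003992 K/W
R_total = 0.1406 K/W;  Q = ΔT/R_total = 1013/0.1406 = 7205 W
T_interface = T_inner − Q·ΣR(inner→interface) = 1049 − 7210×0.01398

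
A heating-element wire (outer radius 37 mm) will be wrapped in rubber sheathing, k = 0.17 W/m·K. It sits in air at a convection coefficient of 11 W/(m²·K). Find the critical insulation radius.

For a cylinder r_cr = k/h = 0.17/11
r_cr = 15.5 mm; since the bare radius (37 mm) is above r_cr, any added insulation will reduce heat loss.

r_cr ≈ 15.5 mm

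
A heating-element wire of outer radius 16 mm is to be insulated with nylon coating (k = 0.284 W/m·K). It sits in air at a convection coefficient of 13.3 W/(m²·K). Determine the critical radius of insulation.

For a cylinder r_cr = k/h = 0.284/13.3
r_cr = 21.4 mm; since the bare radius (16 mm) is below r_cr, adding a thin layer of insulation will *increase* heat loss.

r_cr ≈ 21.4 mm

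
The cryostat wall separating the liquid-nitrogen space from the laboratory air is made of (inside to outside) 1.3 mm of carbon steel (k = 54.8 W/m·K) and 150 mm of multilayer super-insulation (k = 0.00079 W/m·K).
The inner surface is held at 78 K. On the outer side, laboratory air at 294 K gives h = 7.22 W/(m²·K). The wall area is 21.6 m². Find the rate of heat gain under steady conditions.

Model the wall as resistances in series:
R_carbon steel = L/(kA) = 0.0013/(54.8×21.6) = 1.098×10^-6 K/W
R_multilayer super-insulation = L/(kA) = 0.15/(0.00079×21.6) = 8.79 K/W
R_outer film = 1/(h_o·A) = 1/(7.22×21.6) = 0.006412 K/W
R_total = 8.797 K/W
Q = ΔT / R_total = 216 / 8.797

Q ≈ 24.6 W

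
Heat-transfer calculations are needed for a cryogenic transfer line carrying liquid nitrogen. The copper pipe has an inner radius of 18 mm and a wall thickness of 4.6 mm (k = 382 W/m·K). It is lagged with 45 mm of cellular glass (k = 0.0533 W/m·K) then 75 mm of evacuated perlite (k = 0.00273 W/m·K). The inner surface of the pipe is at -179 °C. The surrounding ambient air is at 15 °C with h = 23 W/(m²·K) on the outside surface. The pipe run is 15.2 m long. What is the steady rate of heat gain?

Per-layer cylindrical resistances, series-summed:
R_copper pipe wall = ln(22.6/18)/(2π×382×15.2) = 6.238×10^-6 K/W
R_cellular glass = ln(67.6/22.6)/(2π×0.0533×15.2) = 0.2152 K/W
R_evacuated perlite = ln(142.6/67.6)/(2π×0.00273×15.2) = 2.863 K/W
R_outer film = 1/(h_o·2πr_oL) = 1/(23×2π×0.1426×15.2) = 0.003192 K/W
R_total = 3.081 K/W
Q = ΔT/R_total = 194/3.081

Q ≈ 63 W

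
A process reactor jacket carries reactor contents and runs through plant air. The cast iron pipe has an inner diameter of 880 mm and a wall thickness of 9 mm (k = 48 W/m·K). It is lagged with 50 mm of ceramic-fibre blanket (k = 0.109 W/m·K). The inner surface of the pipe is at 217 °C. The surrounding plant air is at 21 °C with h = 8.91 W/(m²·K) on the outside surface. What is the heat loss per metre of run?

q′ ≈ 1030 W/m

For a radial system each layer contributes R = ln(r_out/r_in)/(2πkL); films add R = 1/(hA).
R_cast iron pipe wall = ln(449/440)/(2π×48×1) = 6.714×10^-5 K/W
R_ceramic-fibre blanket = ln(499/449)/(2π×0.109×1) = 0.1542 K/W
R_outer film = 1/(h_o·2πr_oL) = 1/(8.91×2π×0.499×1) = 0.0358 K/W
R_total = 0.19 K/W
Q = ΔT/R_total = 196/0.19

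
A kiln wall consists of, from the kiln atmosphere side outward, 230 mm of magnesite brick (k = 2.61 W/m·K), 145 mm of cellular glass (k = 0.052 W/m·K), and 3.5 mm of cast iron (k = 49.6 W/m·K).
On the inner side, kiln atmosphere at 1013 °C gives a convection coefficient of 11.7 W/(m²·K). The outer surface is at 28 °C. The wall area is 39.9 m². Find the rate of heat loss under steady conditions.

Thermal resistances in series:
R_inner film = 1/(h_i·A) = 1/(11.7×39.9) = 0.002142 K/W
R_magnesite brick = L/(kA) = 0.23/(2.61×39.9) = 0.002209 K/W
R_cellular glass = L/(kA) = 0.145/(0.052×39.9) = 0.06989 K/W
R_cast iron = L/(kA) = 0.0035/(49.6×39.9) = 1.769×10^-6 K/W
R_total = 0.07424 K/W
Q = ΔT / R_total = 985 / 0.07424

Q ≈ 13300 W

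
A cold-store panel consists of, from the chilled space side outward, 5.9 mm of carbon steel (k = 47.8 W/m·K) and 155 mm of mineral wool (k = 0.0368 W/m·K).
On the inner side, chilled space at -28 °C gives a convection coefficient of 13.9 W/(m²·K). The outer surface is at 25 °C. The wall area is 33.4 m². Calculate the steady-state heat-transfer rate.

Treating each layer as a thermal resistance in series:
R_inner film = 1/(h_i·A) = 1/(13.9×33.4) = 0.002154 K/W
R_carbon steel = L/(kA) = 0.0059/(47.8×33.4) = 3.696×10^-6 K/W
R_mineral wool = L/(kA) = 0.155/(0.0368×33.4) = 0.1261 K/W
R_total = 0.1283 K/W
Q = ΔT / R_total = 53 / 0.1283

Q ≈ 413 W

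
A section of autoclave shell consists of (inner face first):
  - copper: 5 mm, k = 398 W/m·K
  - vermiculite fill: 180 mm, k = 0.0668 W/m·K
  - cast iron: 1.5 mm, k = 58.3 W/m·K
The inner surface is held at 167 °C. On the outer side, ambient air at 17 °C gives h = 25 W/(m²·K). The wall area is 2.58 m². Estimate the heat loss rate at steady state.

Series thermal resistances:
R_copper = L/(kA) = 0.005/(398×2.58) = 4.869×10^-6 K/W
R_vermiculite fill = L/(kA) = 0.18/(0.0668×2.58) = 1.044 K/W
R_cast iron = L/(kA) = 0.0015/(58.3×2.58) = 9.972×10^-6 K/W
R_outer film = 1/(h_o·A) = 1/(25×2.58) = 0.0155 K/W
R_total = 1.06 K/W
Q = ΔT / R_total = 150 / 1.06

Q ≈ 142 W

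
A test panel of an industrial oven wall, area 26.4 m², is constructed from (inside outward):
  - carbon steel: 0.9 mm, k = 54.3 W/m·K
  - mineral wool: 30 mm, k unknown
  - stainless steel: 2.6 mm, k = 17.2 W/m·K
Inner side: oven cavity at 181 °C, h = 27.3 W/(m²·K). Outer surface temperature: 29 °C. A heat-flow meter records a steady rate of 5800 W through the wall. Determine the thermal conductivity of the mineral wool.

k ≈ 0.0458 W/(m·K)

Series thermal resistances:
R_inner film = 1/(h_i·A) = 1/(27.3×26.4) = 0.001388 K/W
R_carbon steel = L/(kA) = 0.0009/(54.3×26.4) = 6.278×10^-7 K/W
R_stainless steel = L/(kA) = 0.0026/(17.2×26.4) = 5.726×10^-6 K/W
Sum of known resistances R_other = 0.001394 K/W
Total R = ΔT/Q = 152/5800 = 0.02621 K/W
R_mineral wool = R_total − R_other = 0.02481 K/W
k = L/(R·A) = 0.03/(0.02481×26.4)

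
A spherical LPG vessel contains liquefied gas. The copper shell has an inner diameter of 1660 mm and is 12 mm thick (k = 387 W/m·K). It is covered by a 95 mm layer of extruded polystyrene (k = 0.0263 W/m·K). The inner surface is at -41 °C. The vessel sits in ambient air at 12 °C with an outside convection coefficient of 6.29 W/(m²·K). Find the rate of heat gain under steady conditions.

Q ≈ 140 W

Radial (spherical) resistances in series:
R_copper shell = (1/0.83 − 1/0.842)/(4π×387) = 3.531×10^-6 K/W
R_extruded polystyrene = (1/0.842 − 1/0.937)/(4π×0.0263) = 0.3643 K/W
R_outer film = 1/(h·4πr_o²) = 1/(6.29×4π×0.937²) = 0.01441 K/W
R_total = 0.3788 K/W
Q = ΔT/R_total = 53/0.3788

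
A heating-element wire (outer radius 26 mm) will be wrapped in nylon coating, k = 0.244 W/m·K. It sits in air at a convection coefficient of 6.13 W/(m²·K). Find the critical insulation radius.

For a cylinder r_cr = k/h = 0.244/6.13
r_cr = 39.8 mm; since the bare radius (26 mm) is below r_cr, adding a thin layer of insulation will *increase* heat loss.

r_cr ≈ 39.8 mm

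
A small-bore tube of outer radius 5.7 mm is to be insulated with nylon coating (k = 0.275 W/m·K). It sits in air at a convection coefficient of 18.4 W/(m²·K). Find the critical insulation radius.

r_cr ≈ 14.9 mm

For a cylinder r_cr = k/h = 0.275/18.4
r_cr = 14.9 mm; since the bare radius (5.7 mm) is below r_cr, adding a thin layer of insulation will *increase* heat loss.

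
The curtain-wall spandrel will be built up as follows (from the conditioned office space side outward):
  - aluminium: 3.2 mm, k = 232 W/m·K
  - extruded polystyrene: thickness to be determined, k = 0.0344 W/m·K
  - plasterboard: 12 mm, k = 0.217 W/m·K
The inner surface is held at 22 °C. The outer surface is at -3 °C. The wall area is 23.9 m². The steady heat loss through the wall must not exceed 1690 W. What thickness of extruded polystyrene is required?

Treating each layer as a thermal resistance in series:
R_aluminium = L/(kA) = 0.0032/(232×23.9) = 5.771×10^-7 K/W
R_plasterboard = L/(kA) = 0.012/(0.217×23.9) = 0.002314 K/W
Sum of the known resistances R_other = 0.002314 K/W
Required total resistance R_tot = ΔT/Q_allow = 25/1690 = 0.01479 K/W
R_extruded polystyrene = R_tot − R_other = 0.01248 K/W
L = R·k·A = 0.01248×0.0344×23.9

L ≈ 10.3 mm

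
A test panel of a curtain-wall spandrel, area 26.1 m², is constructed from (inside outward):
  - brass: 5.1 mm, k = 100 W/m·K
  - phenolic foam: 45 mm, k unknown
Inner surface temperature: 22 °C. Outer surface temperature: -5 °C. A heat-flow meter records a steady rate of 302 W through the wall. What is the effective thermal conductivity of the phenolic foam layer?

Treating each layer as a thermal resistance in series:
R_brass = L/(kA) = 0.0051/(100×26.1) = 1.954×10^-6 K/W
Sum of known resistances R_other = 1.954×10^-6 K/W
Total R = ΔT/Q = 27/302 = 0.0894 K/W
R_phenolic foam = R_total − R_other = 0.0894 K/W
k = L/(R·A) = 0.045/(0.0894×26.1)

k ≈ 0.0193 W/(m·K)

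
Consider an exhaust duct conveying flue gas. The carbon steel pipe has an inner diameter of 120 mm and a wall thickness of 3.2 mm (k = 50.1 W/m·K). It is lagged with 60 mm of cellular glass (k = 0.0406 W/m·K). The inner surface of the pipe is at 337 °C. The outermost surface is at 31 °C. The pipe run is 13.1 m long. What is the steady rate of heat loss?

Cylindrical conduction, so R = ln(r₂/r₁)/(2πkL) per layer, in series:
R_carbon steel pipe wall = ln(63.2/60)/(2π×50.1×13.1) = 1.26×10^-5 K/W
R_cellular glass = ln(123.2/63.2)/(2π×0.0406×13.1) = 0.1997 K/W
R_total = 0.1998 K/W
Q = ΔT/R_total = 306/0.1998

Q ≈ 1530 W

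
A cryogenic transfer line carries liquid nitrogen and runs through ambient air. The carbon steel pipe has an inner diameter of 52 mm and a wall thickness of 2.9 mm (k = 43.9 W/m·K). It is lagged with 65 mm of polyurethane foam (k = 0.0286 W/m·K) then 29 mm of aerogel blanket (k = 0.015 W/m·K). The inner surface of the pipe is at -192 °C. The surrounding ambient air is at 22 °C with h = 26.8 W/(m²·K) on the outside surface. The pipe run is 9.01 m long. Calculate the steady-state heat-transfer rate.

Q ≈ 204 W

Radial resistances (cylindrical: R_cond = ln(r_o/r_i)/(2πkL), R_conv = 1/(h·2πrL)):
R_carbon steel pipe wall = ln(28.9/26)/(2π×43.9×9.01) = 4.255×10^-5 K/W
R_polyurethane foam = ln(93.9/28.9)/(2π×0.0286×9.01) = 0.7278 K/W
R_aerogel blanket = ln(122.9/93.9)/(2π×0.015×9.01) = 0.3169 K/W
R_outer film = 1/(h_o·2πr_oL) = 1/(26.8×2π×0.1229×9.01) = 0.005363 K/W
R_total = 1.05 K/W
Q = ΔT/R_total = 214/1.05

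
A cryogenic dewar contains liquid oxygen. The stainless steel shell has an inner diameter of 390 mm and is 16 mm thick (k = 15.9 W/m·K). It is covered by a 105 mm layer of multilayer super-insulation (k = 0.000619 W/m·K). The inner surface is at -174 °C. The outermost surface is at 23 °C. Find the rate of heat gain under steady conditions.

Q ≈ 0.973 W

Spherical conduction: R = (1/r_in − 1/r_out)/(4πk) per layer; series-sum.
R_stainless steel shell = (1/0.195 − 1/0.211)/(4π×15.9) = 0.001946 K/W
R_multilayer super-insulation = (1/0.211 − 1/0.316)/(4π×0.000619) = 202.5 K/W
R_total = 202.5 K/W
Q = ΔT/R_total = 197/202.5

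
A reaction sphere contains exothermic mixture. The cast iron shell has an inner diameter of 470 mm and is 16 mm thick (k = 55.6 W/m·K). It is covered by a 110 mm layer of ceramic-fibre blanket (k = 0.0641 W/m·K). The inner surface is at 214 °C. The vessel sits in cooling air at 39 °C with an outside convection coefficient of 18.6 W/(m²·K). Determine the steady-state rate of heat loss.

Q ≈ 114 W

Radial (spherical) resistances in series:
R_cast iron shell = (1/0.235 − 1/0.251)/(4π×55.6) = 3.882×10^-4 K/W
R_ceramic-fibre blanket = (1/0.251 − 1/0.361)/(4π×0.0641) = 1.507 K/W
R_outer film = 1/(h·4πr_o²) = 1/(18.6×4π×0.361²) = 0.03283 K/W
R_total = 1.54 K/W
Q = ΔT/R_total = 175/1.54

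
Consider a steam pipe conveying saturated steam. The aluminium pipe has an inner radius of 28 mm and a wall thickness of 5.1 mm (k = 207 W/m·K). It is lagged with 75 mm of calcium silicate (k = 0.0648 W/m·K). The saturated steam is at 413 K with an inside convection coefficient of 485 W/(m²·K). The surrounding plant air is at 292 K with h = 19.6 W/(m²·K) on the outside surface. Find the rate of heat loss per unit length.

q′ ≈ 40.4 W/m

Cylindrical conduction, so R = ln(r₂/r₁)/(2πkL) per layer, in series:
R_inner film = 1/(h_i·2πr₁L) = 1/(485×2π×0.028×1) = 0.01172 K/W
R_aluminium pipe wall = ln(33.1/28)/(2π×207×1) = 1.287×10^-4 K/W
R_calcium silicate = ln(108.1/33.1)/(2π×0.0648×1) = 2.907 K/W
R_outer film = 1/(h_o·2πr_oL) = 1/(19.6×2π×0.1081×1) = 0.07512 K/W
R_total = 2.994 K/W
Q = ΔT/R_total = 121/2.994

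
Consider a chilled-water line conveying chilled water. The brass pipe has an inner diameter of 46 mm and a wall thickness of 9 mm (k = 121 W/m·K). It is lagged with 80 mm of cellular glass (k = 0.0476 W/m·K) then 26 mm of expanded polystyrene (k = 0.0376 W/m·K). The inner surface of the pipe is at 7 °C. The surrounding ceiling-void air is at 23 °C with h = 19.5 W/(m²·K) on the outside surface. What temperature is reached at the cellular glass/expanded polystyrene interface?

Radial resistances (cylindrical: R_cond = ln(r_o/r_i)/(2πkL), R_conv = 1/(h·2πrL)):
R_brass pipe wall = ln(32/23)/(2π×121×1) = 4.344×10^-4 K/W
R_cellular glass = ln(112/32)/(2π×0.0476×1) = 4.189 K/W
R_expanded polystyrene = ln(138/112)/(2π×0.0376×1) = 0.8836 K/W
R_outer film = 1/(h_o·2πr_oL) = 1/(19.5×2π×0.138×1) = 0.05914 K/W
R_total = 5.132 K/W
Q = ΔT/R_total = 16/5.132
Q = 3.12 W/m
T_interface = T_inner + Q·ΣR(inner→interface) = 7 + 3.12×4.189

T ≈ 20.1 °C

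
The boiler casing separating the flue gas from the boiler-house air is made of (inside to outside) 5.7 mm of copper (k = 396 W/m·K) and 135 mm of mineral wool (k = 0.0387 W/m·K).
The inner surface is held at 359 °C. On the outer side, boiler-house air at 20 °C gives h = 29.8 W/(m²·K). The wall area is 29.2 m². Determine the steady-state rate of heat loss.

Q ≈ 2810 W

Model the wall as resistances in series:
R_copper = L/(kA) = 0.0057/(396×29.2) = 4.929×10^-7 K/W
R_mineral wool = L/(kA) = 0.135/(0.0387×29.2) = 0.1195 K/W
R_outer film = 1/(h_o·A) = 1/(29.8×29.2) = 0.001149 K/W
R_total = 0.1206 K/W
Q = ΔT / R_total = 339 / 0.1206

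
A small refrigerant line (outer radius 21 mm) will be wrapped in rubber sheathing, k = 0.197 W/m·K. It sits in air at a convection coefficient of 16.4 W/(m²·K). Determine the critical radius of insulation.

For a cylinder r_cr = k/h = 0.197/16.4
r_cr = 12 mm; since the bare radius (21 mm) is above r_cr, any added insulation will reduce heat loss.

r_cr ≈ 12 mm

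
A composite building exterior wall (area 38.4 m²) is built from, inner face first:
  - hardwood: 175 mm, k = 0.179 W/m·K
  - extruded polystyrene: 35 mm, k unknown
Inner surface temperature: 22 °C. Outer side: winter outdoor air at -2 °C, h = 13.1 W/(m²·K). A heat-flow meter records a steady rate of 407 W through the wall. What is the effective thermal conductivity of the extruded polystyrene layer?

Model the wall as resistances in series:
R_hardwood = L/(kA) = 0.175/(0.179×38.4) = 0.02546 K/W
R_outer film = 1/(h_o·A) = 1/(13.1×38.4) = 0.001988 K/W
Sum of known resistances R_other = 0.02745 K/W
Total R = ΔT/Q = 24/407 = 0.05897 K/W
R_extruded polystyrene = R_total − R_other = 0.03152 K/W
k = L/(R·A) = 0.035/(0.03152×38.4)

k ≈ 0.0289 W/(m·K)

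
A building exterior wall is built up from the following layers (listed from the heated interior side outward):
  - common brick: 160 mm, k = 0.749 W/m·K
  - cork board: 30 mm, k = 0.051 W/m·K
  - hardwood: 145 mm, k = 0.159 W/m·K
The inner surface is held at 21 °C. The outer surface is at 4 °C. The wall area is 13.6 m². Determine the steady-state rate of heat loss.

Series thermal resistances:
R_common brick = L/(kA) = 0.16/(0.749×13.6) = 0.01571 K/W
R_cork board = L/(kA) = 0.03/(0.051×13.6) = 0.04325 K/W
R_hardwood = L/(kA) = 0.145/(0.159×13.6) = 0.06706 K/W
R_total = 0.126 K/W
Q = ΔT / R_total = 17 / 0.126

Q ≈ 135 W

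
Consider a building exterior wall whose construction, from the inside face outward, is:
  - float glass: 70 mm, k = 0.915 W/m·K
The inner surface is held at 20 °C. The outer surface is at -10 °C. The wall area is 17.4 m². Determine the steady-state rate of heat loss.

Q ≈ 6820 W

Model the wall as resistances in series:
R_float glass = L/(kA) = 0.07/(0.915×17.4) = 0.004397 K/W
R_total = 0.004397 K/W
Q = ΔT / R_total = 30 / 0.004397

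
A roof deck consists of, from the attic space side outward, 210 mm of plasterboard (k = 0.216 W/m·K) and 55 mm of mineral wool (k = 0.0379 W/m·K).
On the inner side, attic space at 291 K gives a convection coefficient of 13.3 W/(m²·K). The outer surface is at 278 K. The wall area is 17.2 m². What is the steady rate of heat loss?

Q ≈ 89.5 W

Model the wall as resistances in series:
R_inner film = 1/(h_i·A) = 1/(13.3×17.2) = 0.004371 K/W
R_plasterboard = L/(kA) = 0.21/(0.216×17.2) = 0.05652 K/W
R_mineral wool = L/(kA) = 0.055/(0.0379×17.2) = 0.08437 K/W
R_total = 0.1453 K/W
Q = ΔT / R_total = 13 / 0.1453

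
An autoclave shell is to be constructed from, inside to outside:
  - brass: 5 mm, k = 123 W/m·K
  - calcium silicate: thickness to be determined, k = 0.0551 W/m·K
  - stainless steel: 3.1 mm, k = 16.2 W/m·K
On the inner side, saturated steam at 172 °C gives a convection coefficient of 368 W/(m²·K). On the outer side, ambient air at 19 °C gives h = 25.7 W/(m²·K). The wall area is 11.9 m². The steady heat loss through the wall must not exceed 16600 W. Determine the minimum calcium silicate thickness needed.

L ≈ 3.74 mm

Treating each layer as a thermal resistance in series:
R_inner film = 1/(h_i·A) = 1/(368×11.9) = 2.284×10^-4 K/W
R_brass = L/(kA) = 0.005/(123×11.9) = 3.416×10^-6 K/W
R_stainless steel = L/(kA) = 0.0031/(16.2×11.9) = 1.608×10^-5 K/W
R_outer film = 1/(h_o·A) = 1/(25.7×11.9) = 0.00327 K/W
Sum of the known resistances R_other = 0.003518 K/W
Required total resistance R_tot = ΔT/Q_allow = 153/16600 = 0.009217 K/W
R_calcium silicate = R_tot − R_other = 0.005699 K/W
L = R·k·A = 0.005699×0.0551×11.9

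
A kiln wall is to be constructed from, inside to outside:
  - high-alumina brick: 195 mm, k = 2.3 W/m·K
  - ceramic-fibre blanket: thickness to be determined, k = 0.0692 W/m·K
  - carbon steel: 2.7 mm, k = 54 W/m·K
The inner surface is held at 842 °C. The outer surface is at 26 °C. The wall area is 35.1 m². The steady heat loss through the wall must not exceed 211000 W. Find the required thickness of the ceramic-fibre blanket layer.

L ≈ 3.52 mm

Using the resistance-network approach (series):
R_high-alumina brick = L/(kA) = 0.195/(2.3×35.1) = 0.002415 K/W
R_carbon steel = L/(kA) = 0.0027/(54×35.1) = 1.425×10^-6 K/W
Sum of the known resistances R_other = 0.002417 K/W
Required total resistance R_tot = ΔT/Q_allow = 816/211000 = 0.003867 K/W
R_ceramic-fibre blanket = R_tot − R_other = 0.00145 K/W
L = R·k·A = 0.00145×0.0692×35.1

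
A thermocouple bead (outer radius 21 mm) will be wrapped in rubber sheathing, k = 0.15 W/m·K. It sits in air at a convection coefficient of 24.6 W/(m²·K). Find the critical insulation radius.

For a sphere r_cr = 2k/h = 2×0.15/24.6
r_cr = 12.2 mm; since the bare radius (21 mm) is above r_cr, any added insulation will reduce heat loss.

r_cr ≈ 12.2 mm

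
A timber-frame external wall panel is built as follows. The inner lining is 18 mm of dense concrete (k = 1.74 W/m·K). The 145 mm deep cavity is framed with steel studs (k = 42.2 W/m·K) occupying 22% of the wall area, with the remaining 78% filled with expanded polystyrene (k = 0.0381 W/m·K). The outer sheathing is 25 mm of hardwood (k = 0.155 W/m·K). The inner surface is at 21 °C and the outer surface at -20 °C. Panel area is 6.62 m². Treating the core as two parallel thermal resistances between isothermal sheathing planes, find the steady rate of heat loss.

Q ≈ 1450 W

Sheathing layers in series; stud and cavity paths in parallel between them.
R_inner = 0.018/(1.74×6.62) = 0.001563 K/W
R_stud  = 0.145/(42.2×0.22×6.62) = 0.002359 K/W
R_cav   = 0.145/(0.0381×0.78×6.62) = 0.737 K/W
1/R_core = 1/R_stud + 1/R_cav → R_core = 0.002352 K/W
R_outer = 0.025/(0.155×6.62) = 0.02436 K/W
R_total = 0.02828 K/W
Q = ΔT/R_total = 41/0.02828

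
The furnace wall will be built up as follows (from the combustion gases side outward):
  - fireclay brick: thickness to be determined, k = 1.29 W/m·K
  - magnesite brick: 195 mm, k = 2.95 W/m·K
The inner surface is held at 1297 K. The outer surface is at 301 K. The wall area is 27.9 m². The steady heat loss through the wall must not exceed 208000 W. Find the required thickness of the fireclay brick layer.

L ≈ 87.1 mm

Thermal resistances in series:
R_magnesite brick = L/(kA) = 0.195/(2.95×27.9) = 0.002369 K/W
Sum of the known resistances R_other = 0.002369 K/W
Required total resistance R_tot = ΔT/Q_allow = 996/208000 = 0.004788 K/W
R_fireclay brick = R_tot − R_other = 0.002419 K/W
L = R·k·A = 0.002419×1.29×27.9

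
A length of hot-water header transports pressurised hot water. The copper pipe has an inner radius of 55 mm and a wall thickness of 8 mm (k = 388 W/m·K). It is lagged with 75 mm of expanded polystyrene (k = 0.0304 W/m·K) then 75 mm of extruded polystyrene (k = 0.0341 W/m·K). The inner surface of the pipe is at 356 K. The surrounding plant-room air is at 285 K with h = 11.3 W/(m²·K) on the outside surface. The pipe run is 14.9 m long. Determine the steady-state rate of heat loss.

Q ≈ 171 W

Cylindrical conduction, so R = ln(r₂/r₁)/(2πkL) per layer, in series:
R_copper pipe wall = ln(63/55)/(2π×388×14.9) = 3.739×10^-6 K/W
R_expanded polystyrene = ln(138/63)/(2π×0.0304×14.9) = 0.2755 K/W
R_extruded polystyrene = ln(213/138)/(2π×0.0341×14.9) = 0.136 K/W
R_outer film = 1/(h_o·2πr_oL) = 1/(11.3×2π×0.213×14.9) = 0.004438 K/W
R_total = 0.4159 K/W
Q = ΔT/R_total = 71/0.4159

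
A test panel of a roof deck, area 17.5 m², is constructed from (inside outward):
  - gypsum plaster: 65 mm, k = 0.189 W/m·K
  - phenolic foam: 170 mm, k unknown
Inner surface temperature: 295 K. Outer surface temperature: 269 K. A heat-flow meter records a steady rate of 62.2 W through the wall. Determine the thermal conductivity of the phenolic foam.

Treating each layer as a thermal resistance in series:
R_gypsum plaster = L/(kA) = 0.065/(0.189×17.5) = 0.01965 K/W
Sum of known resistances R_other = 0.01965 K/W
Total R = ΔT/Q = 26/62.2 = 0.418 K/W
R_phenolic foam = R_total − R_other = 0.3984 K/W
k = L/(R·A) = 0.17/(0.3984×17.5)

k ≈ 0.0244 W/(m·K)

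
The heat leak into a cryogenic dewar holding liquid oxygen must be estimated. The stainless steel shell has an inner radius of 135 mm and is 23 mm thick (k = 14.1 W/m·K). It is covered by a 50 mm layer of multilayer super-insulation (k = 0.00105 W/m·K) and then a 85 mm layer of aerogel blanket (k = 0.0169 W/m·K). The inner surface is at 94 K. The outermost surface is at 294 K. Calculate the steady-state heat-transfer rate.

Spherical conduction: R = (1/r_in − 1/r_out)/(4πk) per layer; series-sum.
R_stainless steel shell = (1/0.135 − 1/0.158)/(4π×14.1) = 0.006086 K/W
R_multilayer super-insulation = (1/0.158 − 1/0.208)/(4π×0.00105) = 115.3 K/W
R_aerogel blanket = (1/0.208 − 1/0.293)/(4π×0.0169) = 6.567 K/W
R_total = 121.9 K/W
Q = ΔT/R_total = 200/121.9

Q ≈ 1.64 W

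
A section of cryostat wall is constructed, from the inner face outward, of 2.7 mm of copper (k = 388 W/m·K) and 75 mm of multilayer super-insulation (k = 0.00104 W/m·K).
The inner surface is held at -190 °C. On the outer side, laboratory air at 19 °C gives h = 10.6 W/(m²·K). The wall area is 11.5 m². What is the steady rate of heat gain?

Using the resistance-network approach (series):
R_copper = L/(kA) = 0.0027/(388×11.5) = 6.051×10^-7 K/W
R_multilayer super-insulation = L/(kA) = 0.075/(0.00104×11.5) = 6.271 K/W
R_outer film = 1/(h_o·A) = 1/(10.6×11.5) = 0.008203 K/W
R_total = 6.279 K/W
Q = ΔT / R_total = 209 / 6.279

Q ≈ 33.3 W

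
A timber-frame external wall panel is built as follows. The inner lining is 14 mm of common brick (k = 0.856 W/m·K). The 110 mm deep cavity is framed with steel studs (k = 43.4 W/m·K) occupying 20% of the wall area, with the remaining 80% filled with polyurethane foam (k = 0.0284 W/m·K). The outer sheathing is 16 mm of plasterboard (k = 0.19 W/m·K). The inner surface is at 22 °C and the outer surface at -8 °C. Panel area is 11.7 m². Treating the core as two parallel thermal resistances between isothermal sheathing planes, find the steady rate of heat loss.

Sheathing layers in series; stud and cavity paths in parallel between them.
R_inner = 0.014/(0.856×11.7) = 0.001398 K/W
R_stud  = 0.11/(43.4×0.2×11.7) = 0.001083 K/W
R_cav   = 0.11/(0.0284×0.8×11.7) = 0.4138 K/W
1/R_core = 1/R_stud + 1/R_cav → R_core = 0.00108 K/W
R_outer = 0.016/(0.19×11.7) = 0.007197 K/W
R_total = 0.009676 K/W
Q = ΔT/R_total = 30/0.009676

Q ≈ 3100 W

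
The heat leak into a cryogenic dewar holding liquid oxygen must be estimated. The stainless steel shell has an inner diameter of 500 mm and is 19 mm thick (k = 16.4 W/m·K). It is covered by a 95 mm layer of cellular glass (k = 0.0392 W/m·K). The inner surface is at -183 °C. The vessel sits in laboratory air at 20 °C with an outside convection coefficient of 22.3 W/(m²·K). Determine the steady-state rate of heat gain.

Q ≈ 102 W

For a spherical shell R = (1/r₁ − 1/r₂)/(4πk); film R = 1/(h·4πr²). In series:
R_stainless steel shell = (1/0.25 − 1/0.269)/(4π×16.4) = 0.001371 K/W
R_cellular glass = (1/0.269 − 1/0.364)/(4π×0.0392) = 1.97 K/W
R_outer film = 1/(h·4πr_o²) = 1/(22.3×4π×0.364²) = 0.02693 K/W
R_total = 1.998 K/W
Q = ΔT/R_total = 203/1.998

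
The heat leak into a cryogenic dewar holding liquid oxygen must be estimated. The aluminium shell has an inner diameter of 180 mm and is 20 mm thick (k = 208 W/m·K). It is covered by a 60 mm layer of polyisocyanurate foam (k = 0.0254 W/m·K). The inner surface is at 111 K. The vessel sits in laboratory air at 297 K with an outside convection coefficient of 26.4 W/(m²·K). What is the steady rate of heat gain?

Spherical conduction: R = (1/r_in − 1/r_out)/(4πk) per layer; series-sum.
R_aluminium shell = (1/0.09 − 1/0.11)/(4π×208) = 7.729×10^-4 K/W
R_polyisocyanurate foam = (1/0.11 − 1/0.17)/(4π×0.0254) = 10.05 K/W
R_outer film = 1/(h·4πr_o²) = 1/(26.4×4π×0.17²) = 0.1043 K/W
R_total = 10.16 K/W
Q = ΔT/R_total = 186/10.16

Q ≈ 18.3 W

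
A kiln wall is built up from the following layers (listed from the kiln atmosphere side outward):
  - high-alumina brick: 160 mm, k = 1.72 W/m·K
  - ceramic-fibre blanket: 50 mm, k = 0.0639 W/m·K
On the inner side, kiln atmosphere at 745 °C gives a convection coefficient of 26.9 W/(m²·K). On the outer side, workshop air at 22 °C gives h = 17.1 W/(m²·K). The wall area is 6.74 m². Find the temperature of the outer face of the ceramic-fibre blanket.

Series thermal resistances:
R_inner film = 1/(h_i·A) = 1/(26.9×6.74) = 0.005516 K/W
R_high-alumina brick = L/(kA) = 0.16/(1.72×6.74) = 0.0138 K/W
R_ceramic-fibre blanket = L/(kA) = 0.05/(0.0639×6.74) = 0.1161 K/W
R_outer film = 1/(h_o·A) = 1/(17.1×6.74) = 0.008676 K/W
R_total = 0.1441 K/W;  Q = ΔT/R_total = 723/0.1441 = 5018 W
T_interface = T_inner − Q·ΣR(inner→interface) = 745 − 5020×0.1354

T ≈ 65.5 °C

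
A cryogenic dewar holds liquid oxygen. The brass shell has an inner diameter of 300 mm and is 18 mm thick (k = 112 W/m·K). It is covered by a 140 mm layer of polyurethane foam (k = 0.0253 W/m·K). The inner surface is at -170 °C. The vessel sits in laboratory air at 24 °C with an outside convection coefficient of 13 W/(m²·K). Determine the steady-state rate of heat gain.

Q ≈ 22.6 W

Spherical conduction: R = (1/r_in − 1/r_out)/(4πk) per layer; series-sum.
R_brass shell = (1/0.15 − 1/0.168)/(4π×112) = 5.075×10^-4 K/W
R_polyurethane foam = (1/0.168 − 1/0.308)/(4π×0.0253) = 8.51 K/W
R_outer film = 1/(h·4πr_o²) = 1/(13×4π×0.308²) = 0.06453 K/W
R_total = 8.575 K/W
Q = ΔT/R_total = 194/8.575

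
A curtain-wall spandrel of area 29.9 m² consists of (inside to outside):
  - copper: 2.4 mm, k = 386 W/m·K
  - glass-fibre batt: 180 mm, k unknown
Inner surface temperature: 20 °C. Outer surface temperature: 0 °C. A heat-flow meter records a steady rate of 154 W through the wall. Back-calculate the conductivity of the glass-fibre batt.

k ≈ 0.0464 W/(m·K)

Thermal resistances in series:
R_copper = L/(kA) = 0.0024/(386×29.9) = 2.079×10^-7 K/W
Sum of known resistances R_other = 2.079×10^-7 K/W
Total R = ΔT/Q = 20/154 = 0.1299 K/W
R_glass-fibre batt = R_total − R_other = 0.1299 K/W
k = L/(R·A) = 0.18/(0.1299×29.9)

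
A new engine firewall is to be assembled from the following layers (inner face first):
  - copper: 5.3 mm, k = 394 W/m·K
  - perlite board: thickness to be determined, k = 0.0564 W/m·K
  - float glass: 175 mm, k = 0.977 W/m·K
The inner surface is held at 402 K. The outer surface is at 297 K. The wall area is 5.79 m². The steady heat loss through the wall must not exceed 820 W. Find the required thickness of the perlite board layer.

Treating each layer as a thermal resistance in series:
R_copper = L/(kA) = 0.0053/(394×5.79) = 2.323×10^-6 K/W
R_float glass = L/(kA) = 0.175/(0.977×5.79) = 0.03094 K/W
Sum of the known resistances R_other = 0.03094 K/W
Required total resistance R_tot = ΔT/Q_allow = 105/820 = 0.128 K/W
R_perlite board = R_tot − R_other = 0.09711 K/W
L = R·k·A = 0.09711×0.0564×5.79

L ≈ 31.7 mm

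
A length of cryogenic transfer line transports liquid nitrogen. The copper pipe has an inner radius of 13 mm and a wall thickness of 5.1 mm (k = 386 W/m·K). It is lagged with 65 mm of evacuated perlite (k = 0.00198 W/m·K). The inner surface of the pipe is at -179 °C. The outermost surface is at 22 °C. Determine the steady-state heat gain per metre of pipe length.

q′ ≈ 1.64 W/m

Radial resistances (cylindrical: R_cond = ln(r_o/r_i)/(2πkL), R_conv = 1/(h·2πrL)):
R_copper pipe wall = ln(18.1/13)/(2π×386×1) = 1.365×10^-4 K/W
R_evacuated perlite = ln(83.1/18.1)/(2π×0.00198×1) = 122.5 K/W
R_total = 122.5 K/W
Q = ΔT/R_total = 201/122.5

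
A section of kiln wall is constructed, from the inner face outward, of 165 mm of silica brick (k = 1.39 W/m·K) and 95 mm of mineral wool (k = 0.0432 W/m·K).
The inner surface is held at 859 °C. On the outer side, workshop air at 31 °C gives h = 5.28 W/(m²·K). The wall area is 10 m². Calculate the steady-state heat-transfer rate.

Treating each layer as a thermal resistance in series:
R_silica brick = L/(kA) = 0.165/(1.39×10) = 0.01187 K/W
R_mineral wool = L/(kA) = 0.095/(0.0432×10) = 0.2199 K/W
R_outer film = 1/(h_o·A) = 1/(5.28×10) = 0.01894 K/W
R_total = 0.2507 K/W
Q = ΔT / R_total = 828 / 0.2507

Q ≈ 3300 W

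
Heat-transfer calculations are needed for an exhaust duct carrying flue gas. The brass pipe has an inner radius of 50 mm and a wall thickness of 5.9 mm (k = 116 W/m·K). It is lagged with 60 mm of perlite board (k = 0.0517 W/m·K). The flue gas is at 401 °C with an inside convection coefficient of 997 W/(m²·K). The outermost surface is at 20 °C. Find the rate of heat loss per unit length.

Cylindrical conduction, so R = ln(r₂/r₁)/(2πkL) per layer, in series:
R_inner film = 1/(h_i·2πr₁L) = 1/(997×2π×0.05×1) = 0.003193 K/W
R_brass pipe wall = ln(55.9/50)/(2π×116×1) = 1.53×10^-4 K/W
R_perlite board = ln(115.9/55.9)/(2π×0.0517×1) = 2.245 K/W
R_total = 2.248 K/W
Q = ΔT/R_total = 381/2.248

q′ ≈ 169 W/m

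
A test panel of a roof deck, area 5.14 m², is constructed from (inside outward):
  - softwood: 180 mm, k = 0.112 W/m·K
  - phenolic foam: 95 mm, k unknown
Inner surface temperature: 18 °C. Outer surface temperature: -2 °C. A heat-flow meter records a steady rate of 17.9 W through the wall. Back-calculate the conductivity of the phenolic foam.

Treating each layer as a thermal resistance in series:
R_softwood = L/(kA) = 0.18/(0.112×5.14) = 0.3127 K/W
Sum of known resistances R_other = 0.3127 K/W
Total R = ΔT/Q = 20/17.9 = 1.117 K/W
R_phenolic foam = R_total − R_other = 0.8046 K/W
k = L/(R·A) = 0.095/(0.8046×5.14)

k ≈ 0.023 W/(m·K)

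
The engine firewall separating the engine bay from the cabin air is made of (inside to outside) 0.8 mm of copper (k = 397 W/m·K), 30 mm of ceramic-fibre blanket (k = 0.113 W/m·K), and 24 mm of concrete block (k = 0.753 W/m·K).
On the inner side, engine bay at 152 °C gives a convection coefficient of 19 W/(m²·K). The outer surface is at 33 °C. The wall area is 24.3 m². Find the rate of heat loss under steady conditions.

Thermal resistances in series:
R_inner film = 1/(h_i·A) = 1/(19×24.3) = 0.002166 K/W
R_copper = L/(kA) = 0.0008/(397×24.3) = 8.293×10^-8 K/W
R_ceramic-fibre blanket = L/(kA) = 0.03/(0.113×24.3) = 0.01093 K/W
R_concrete block = L/(kA) = 0.024/(0.753×24.3) = 0.001312 K/W
R_total = 0.0144 K/W
Q = ΔT / R_total = 119 / 0.0144

Q ≈ 8260 W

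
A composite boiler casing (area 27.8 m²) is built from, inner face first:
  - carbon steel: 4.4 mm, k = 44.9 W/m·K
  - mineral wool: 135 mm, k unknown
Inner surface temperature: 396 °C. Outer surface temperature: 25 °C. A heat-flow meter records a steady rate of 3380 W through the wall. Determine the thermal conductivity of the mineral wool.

k ≈ 0.0442 W/(m·K)

Series thermal resistances:
R_carbon steel = L/(kA) = 0.0044/(44.9×27.8) = 3.525×10^-6 K/W
Sum of known resistances R_other = 3.525×10^-6 K/W
Total R = ΔT/Q = 371/3380 = 0.1098 K/W
R_mineral wool = R_total − R_other = 0.1098 K/W
k = L/(R·A) = 0.135/(0.1098×27.8)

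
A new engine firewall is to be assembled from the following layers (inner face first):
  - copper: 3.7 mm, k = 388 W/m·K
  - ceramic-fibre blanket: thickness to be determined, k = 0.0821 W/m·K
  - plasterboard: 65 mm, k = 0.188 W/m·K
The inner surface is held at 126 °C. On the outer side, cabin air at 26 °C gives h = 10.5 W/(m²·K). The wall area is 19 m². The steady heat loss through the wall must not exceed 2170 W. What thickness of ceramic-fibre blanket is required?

L ≈ 35.7 mm

Thermal resistances in series:
R_copper = L/(kA) = 0.0037/(388×19) = 5.019×10^-7 K/W
R_plasterboard = L/(kA) = 0.065/(0.188×19) = 0.0182 K/W
R_outer film = 1/(h_o·A) = 1/(10.5×19) = 0.005013 K/W
Sum of the known resistances R_other = 0.02321 K/W
Required total resistance R_tot = ΔT/Q_allow = 100/2170 = 0.04608 K/W
R_ceramic-fibre blanket = R_tot − R_other = 0.02287 K/W
L = R·k·A = 0.02287×0.0821×19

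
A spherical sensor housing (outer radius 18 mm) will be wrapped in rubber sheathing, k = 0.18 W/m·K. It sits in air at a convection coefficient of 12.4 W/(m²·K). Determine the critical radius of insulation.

For a sphere r_cr = 2k/h = 2×0.18/12.4
r_cr = 29 mm; since the bare radius (18 mm) is below r_cr, adding a thin layer of insulation will *increase* heat loss.

r_cr ≈ 29 mm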